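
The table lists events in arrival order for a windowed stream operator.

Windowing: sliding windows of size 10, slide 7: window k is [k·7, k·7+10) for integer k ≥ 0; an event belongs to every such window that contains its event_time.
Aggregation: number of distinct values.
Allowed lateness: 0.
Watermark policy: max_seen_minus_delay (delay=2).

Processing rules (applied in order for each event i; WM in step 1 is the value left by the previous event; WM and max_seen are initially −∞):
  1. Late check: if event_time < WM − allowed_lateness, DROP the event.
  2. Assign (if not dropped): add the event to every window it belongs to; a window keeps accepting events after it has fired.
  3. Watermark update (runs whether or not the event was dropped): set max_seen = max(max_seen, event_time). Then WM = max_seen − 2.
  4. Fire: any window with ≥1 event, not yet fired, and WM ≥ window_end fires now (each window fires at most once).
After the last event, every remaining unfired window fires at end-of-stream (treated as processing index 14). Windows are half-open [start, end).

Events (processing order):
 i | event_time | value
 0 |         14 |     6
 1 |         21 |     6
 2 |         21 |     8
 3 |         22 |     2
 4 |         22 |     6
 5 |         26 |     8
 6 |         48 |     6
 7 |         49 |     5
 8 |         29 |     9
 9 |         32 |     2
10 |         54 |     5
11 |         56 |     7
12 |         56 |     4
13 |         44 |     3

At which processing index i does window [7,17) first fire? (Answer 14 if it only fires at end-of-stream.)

i=0 t=14 v=6: → [14,24),[7,17); WM=12
i=1 t=21 v=6: → [21,31),[14,24); WM=19; [7,17) fires=1
i=2 t=21 v=8: → [21,31),[14,24); WM=19
i=3 t=22 v=2: → [21,31),[14,24); WM=20
i=4 t=22 v=6: → [21,31),[14,24); WM=20
i=5 t=26 v=8: → [21,31); WM=24; [14,24) fires=3
i=6 t=48 v=6: → [42,52); WM=46; [21,31) fires=3
i=7 t=49 v=5: → [49,59),[42,52); WM=47
i=8 t=29 v=9: DROP (t<47-0); WM=47
i=9 t=32 v=2: DROP (t<47-0); WM=47
i=10 t=54 v=5: → [49,59); WM=52; [42,52) fires=2
i=11 t=56 v=7: → [56,66),[49,59); WM=54
i=12 t=56 v=4: → [56,66),[49,59); WM=54
i=13 t=44 v=3: DROP (t<54-0); WM=54

1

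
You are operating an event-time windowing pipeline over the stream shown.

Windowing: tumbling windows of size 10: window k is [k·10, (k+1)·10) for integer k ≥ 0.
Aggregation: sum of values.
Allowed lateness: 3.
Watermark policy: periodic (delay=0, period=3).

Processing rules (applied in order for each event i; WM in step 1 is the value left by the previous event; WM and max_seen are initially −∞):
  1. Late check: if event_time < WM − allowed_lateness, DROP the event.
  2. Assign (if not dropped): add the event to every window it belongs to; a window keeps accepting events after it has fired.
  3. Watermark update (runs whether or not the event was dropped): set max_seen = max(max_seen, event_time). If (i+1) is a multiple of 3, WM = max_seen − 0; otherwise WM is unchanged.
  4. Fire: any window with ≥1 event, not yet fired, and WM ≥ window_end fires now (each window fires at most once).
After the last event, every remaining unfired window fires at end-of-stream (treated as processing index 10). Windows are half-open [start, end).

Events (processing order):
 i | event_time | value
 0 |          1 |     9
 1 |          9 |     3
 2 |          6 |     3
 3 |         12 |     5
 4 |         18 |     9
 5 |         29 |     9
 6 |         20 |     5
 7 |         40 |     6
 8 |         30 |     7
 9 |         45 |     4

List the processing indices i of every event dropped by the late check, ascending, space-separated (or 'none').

i=0 t=1 v=9: → [0,10); WM=−∞
i=1 t=9 v=3: → [0,10); WM=−∞
i=2 t=6 v=3: → [0,10); WM=9
i=3 t=12 v=5: → [10,20); WM=9
i=4 t=18 v=9: → [10,20); WM=9
i=5 t=29 v=9: → [20,30); WM=29; [0,10) fires=15 [10,20) fires=14
i=6 t=20 v=5: DROP (t<29-3); WM=29
i=7 t=40 v=6: → [40,50); WM=29
i=8 t=30 v=7: → [30,40); WM=40; [20,30) fires=9 [30,40) fires=7
i=9 t=45 v=4: → [40,50); WM=40

6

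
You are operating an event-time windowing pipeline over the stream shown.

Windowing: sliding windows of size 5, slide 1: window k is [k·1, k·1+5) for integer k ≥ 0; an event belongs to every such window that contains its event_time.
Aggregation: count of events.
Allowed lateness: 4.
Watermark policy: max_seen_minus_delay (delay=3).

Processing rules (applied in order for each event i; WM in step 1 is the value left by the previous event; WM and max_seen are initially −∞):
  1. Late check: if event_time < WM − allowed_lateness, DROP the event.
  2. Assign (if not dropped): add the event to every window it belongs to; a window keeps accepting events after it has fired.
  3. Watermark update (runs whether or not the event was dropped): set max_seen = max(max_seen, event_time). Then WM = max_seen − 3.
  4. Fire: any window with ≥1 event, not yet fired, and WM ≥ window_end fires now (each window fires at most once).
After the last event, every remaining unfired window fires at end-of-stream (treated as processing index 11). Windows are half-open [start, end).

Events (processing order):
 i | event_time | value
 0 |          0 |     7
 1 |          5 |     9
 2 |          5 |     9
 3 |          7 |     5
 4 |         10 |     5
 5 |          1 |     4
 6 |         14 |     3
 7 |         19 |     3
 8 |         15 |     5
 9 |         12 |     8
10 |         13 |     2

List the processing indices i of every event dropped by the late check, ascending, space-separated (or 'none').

i=0 t=0 v=7: → [0,5); WM=-3
i=1 t=5 v=9: → [5,10),[4,9),[3,8),[2,7),[1,6); WM=2
i=2 t=5 v=9: → [5,10),[4,9),[3,8),[2,7),[1,6); WM=2
i=3 t=7 v=5: → [7,12),[6,11),[5,10),[4,9),[3,8); WM=4
i=4 t=10 v=5: → [10,15),[9,14),[8,13),[7,12),[6,11); WM=7; [0,5) fires=1 [1,6) fires=2 [2,7) fires=2
i=5 t=1 v=4: DROP (t<7-4); WM=7
i=6 t=14 v=3: → [14,19),[13,18),[12,17),[11,16),[10,15); WM=11; [3,8) fires=3 [4,9) fires=3 [5,10) fires=3 [6,11) fires=2
i=7 t=19 v=3: → [19,24),[18,23),[17,22),[16,21),[15,20); WM=16; [7,12) fires=2 [8,13) fires=1 [9,14) fires=1 [10,15) fires=2 [11,16) fires=1
i=8 t=15 v=5: → [15,20),[14,19),[13,18),[12,17),[11,16); WM=16
i=9 t=12 v=8: → [12,17),[11,16),[10,15),[9,14),[8,13); WM=16
i=10 t=13 v=2: → [13,18),[12,17),[11,16),[10,15),[9,14); WM=16

5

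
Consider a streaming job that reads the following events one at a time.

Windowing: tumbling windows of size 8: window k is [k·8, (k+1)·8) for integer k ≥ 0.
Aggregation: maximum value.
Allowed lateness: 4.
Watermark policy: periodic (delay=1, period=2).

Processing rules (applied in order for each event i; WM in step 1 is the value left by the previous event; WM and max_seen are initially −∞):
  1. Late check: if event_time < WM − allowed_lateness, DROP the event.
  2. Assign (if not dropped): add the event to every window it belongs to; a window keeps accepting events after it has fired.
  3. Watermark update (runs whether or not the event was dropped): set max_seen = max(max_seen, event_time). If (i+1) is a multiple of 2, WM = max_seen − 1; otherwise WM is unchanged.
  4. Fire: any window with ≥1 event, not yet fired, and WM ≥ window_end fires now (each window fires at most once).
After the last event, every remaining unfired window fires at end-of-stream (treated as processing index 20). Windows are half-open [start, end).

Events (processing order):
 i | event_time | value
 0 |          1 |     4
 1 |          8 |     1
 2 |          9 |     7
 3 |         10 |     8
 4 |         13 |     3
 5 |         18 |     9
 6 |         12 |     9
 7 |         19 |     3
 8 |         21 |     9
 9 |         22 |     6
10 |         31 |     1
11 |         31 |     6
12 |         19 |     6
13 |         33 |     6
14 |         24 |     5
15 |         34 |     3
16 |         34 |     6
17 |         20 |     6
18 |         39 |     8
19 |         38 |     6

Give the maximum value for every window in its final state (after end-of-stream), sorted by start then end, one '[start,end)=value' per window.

[0,8)=4 [8,16)=8 [16,24)=9 [24,32)=6 [32,40)=8

i=0 t=1 v=4: → [0,8); WM=−∞
i=1 t=8 v=1: → [8,16); WM=7
i=2 t=9 v=7: → [8,16); WM=7
i=3 t=10 v=8: → [8,16); WM=9; [0,8) fires=4
i=4 t=13 v=3: → [8,16); WM=9
i=5 t=18 v=9: → [16,24); WM=17; [8,16) fires=8
i=6 t=12 v=9: DROP (t<17-4); WM=17
i=7 t=19 v=3: → [16,24); WM=18
i=8 t=21 v=9: → [16,24); WM=18
i=9 t=22 v=6: → [16,24); WM=21
i=10 t=31 v=1: → [24,32); WM=21
i=11 t=31 v=6: → [24,32); WM=30; [16,24) fires=9
i=12 t=19 v=6: DROP (t<30-4); WM=30
i=13 t=33 v=6: → [32,40); WM=32; [24,32) fires=6
i=14 t=24 v=5: DROP (t<32-4); WM=32
i=15 t=34 v=3: → [32,40); WM=33
i=16 t=34 v=6: → [32,40); WM=33
i=17 t=20 v=6: DROP (t<33-4); WM=33
i=18 t=39 v=8: → [32,40); WM=33
i=19 t=38 v=6: → [32,40); WM=38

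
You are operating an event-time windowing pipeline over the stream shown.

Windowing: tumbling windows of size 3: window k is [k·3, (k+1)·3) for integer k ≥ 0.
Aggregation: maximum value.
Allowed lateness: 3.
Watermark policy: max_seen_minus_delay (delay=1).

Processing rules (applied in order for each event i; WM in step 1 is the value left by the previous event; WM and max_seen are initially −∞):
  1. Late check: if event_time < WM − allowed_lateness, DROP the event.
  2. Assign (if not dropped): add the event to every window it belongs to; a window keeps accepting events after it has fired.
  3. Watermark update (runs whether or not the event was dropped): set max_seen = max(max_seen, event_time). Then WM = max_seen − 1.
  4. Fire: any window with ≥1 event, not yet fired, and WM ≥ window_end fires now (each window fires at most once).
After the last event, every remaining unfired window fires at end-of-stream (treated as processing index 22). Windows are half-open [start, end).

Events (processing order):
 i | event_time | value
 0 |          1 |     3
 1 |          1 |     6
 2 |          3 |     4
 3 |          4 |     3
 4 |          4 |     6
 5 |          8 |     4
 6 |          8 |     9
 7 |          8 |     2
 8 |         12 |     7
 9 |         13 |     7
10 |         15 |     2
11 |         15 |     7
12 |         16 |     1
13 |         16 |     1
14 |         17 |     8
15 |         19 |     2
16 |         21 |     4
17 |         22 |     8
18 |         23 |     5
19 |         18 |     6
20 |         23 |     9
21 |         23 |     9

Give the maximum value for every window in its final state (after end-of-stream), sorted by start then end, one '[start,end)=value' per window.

[0,3)=6 [3,6)=6 [6,9)=9 [12,15)=7 [15,18)=8 [18,21)=2 [21,24)=9

i=0 t=1 v=3: → [0,3); WM=0
i=1 t=1 v=6: → [0,3); WM=0
i=2 t=3 v=4: → [3,6); WM=2
i=3 t=4 v=3: → [3,6); WM=3; [0,3) fires=6
i=4 t=4 v=6: → [3,6); WM=3
i=5 t=8 v=4: → [6,9); WM=7; [3,6) fires=6
i=6 t=8 v=9: → [6,9); WM=7
i=7 t=8 v=2: → [6,9); WM=7
i=8 t=12 v=7: → [12,15); WM=11; [6,9) fires=9
i=9 t=13 v=7: → [12,15); WM=12
i=10 t=15 v=2: → [15,18); WM=14
i=11 t=15 v=7: → [15,18); WM=14
i=12 t=16 v=1: → [15,18); WM=15; [12,15) fires=7
i=13 t=16 v=1: → [15,18); WM=15
i=14 t=17 v=8: → [15,18); WM=16
i=15 t=19 v=2: → [18,21); WM=18; [15,18) fires=8
i=16 t=21 v=4: → [21,24); WM=20
i=17 t=22 v=8: → [21,24); WM=21; [18,21) fires=2
i=18 t=23 v=5: → [21,24); WM=22
i=19 t=18 v=6: DROP (t<22-3); WM=22
i=20 t=23 v=9: → [21,24); WM=22
i=21 t=23 v=9: → [21,24); WM=22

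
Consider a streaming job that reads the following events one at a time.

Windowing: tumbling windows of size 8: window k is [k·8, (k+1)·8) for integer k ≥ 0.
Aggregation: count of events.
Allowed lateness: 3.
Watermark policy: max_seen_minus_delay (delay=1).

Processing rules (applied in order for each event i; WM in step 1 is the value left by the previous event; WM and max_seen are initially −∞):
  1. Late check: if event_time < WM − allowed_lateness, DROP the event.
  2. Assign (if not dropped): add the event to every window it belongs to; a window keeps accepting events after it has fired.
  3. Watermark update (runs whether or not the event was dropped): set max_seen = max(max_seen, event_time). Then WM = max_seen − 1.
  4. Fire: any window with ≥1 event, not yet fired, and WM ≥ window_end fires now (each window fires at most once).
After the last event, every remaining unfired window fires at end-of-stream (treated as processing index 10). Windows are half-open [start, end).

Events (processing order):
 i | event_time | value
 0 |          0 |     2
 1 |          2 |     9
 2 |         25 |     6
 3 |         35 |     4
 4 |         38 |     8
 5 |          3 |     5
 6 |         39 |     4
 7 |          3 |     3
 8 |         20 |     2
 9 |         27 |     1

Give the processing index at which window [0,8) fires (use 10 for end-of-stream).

i=0 t=0 v=2: → [0,8); WM=-1
i=1 t=2 v=9: → [0,8); WM=1
i=2 t=25 v=6: → [24,32); WM=24; [0,8) fires=2
i=3 t=35 v=4: → [32,40); WM=34; [24,32) fires=1
i=4 t=38 v=8: → [32,40); WM=37
i=5 t=3 v=5: DROP (t<37-3); WM=37
i=6 t=39 v=4: → [32,40); WM=38
i=7 t=3 v=3: DROP (t<38-3); WM=38
i=8 t=20 v=2: DROP (t<38-3); WM=38
i=9 t=27 v=1: DROP (t<38-3); WM=38

2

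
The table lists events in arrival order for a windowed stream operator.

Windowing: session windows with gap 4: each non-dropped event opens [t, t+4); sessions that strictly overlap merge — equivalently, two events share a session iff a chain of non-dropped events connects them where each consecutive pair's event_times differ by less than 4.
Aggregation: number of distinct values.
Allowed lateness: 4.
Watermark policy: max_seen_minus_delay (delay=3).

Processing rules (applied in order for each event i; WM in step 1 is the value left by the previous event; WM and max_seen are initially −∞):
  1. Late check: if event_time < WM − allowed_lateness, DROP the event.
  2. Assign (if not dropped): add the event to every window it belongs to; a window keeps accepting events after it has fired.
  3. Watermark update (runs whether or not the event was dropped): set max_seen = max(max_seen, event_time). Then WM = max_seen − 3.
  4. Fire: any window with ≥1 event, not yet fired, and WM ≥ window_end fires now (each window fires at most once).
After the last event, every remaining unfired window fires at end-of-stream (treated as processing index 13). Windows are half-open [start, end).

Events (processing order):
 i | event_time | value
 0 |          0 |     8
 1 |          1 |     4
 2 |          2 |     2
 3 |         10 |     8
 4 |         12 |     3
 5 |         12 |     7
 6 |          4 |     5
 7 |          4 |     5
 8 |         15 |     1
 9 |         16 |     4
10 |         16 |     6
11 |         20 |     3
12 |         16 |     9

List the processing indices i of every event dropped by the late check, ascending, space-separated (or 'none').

i=0 t=0 v=8: → [0,4); WM=-3
i=1 t=1 v=4: → [0,5); WM=-2
i=2 t=2 v=2: → [0,6); WM=-1
i=3 t=10 v=8: → [10,14); WM=7
i=4 t=12 v=3: → [10,16); WM=9
i=5 t=12 v=7: → [10,16); WM=9
i=6 t=4 v=5: DROP (t<9-4); WM=9
i=7 t=4 v=5: DROP (t<9-4); WM=9
i=8 t=15 v=1: → [10,19); WM=12
i=9 t=16 v=4: → [10,20); WM=13
i=10 t=16 v=6: → [10,20); WM=13
i=11 t=20 v=3: → [20,24); WM=17
i=12 t=16 v=9: → [10,20); WM=17

6 7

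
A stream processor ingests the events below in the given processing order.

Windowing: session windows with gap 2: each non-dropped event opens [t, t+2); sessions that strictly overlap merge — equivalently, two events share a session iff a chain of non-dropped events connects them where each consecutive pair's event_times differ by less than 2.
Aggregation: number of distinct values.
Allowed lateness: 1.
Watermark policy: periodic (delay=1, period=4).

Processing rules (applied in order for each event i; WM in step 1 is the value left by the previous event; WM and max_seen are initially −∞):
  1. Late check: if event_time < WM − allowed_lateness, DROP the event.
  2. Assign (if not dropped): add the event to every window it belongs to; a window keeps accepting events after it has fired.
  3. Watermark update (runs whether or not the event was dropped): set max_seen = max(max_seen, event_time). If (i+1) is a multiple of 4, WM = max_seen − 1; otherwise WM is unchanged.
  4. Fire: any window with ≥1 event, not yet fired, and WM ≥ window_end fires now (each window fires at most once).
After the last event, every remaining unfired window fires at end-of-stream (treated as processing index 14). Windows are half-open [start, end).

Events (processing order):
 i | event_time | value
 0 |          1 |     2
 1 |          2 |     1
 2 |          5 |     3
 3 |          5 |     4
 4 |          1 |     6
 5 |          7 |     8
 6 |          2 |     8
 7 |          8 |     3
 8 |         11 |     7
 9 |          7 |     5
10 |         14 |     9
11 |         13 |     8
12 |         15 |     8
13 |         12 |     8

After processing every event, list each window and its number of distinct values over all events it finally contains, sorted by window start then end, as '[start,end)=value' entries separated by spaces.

[1,4)=2 [5,7)=2 [7,10)=3 [11,17)=3

i=0 t=1 v=2: → [1,3); WM=−∞
i=1 t=2 v=1: → [1,4); WM=−∞
i=2 t=5 v=3: → [5,7); WM=−∞
i=3 t=5 v=4: → [5,7); WM=4
i=4 t=1 v=6: DROP (t<4-1); WM=4
i=5 t=7 v=8: → [7,9); WM=4
i=6 t=2 v=8: DROP (t<4-1); WM=4
i=7 t=8 v=3: → [7,10); WM=7
i=8 t=11 v=7: → [11,13); WM=7
i=9 t=7 v=5: → [7,10); WM=7
i=10 t=14 v=9: → [14,16); WM=7
i=11 t=13 v=8: → [13,16); WM=13
i=12 t=15 v=8: → [13,17); WM=13
i=13 t=12 v=8: → [11,17); WM=13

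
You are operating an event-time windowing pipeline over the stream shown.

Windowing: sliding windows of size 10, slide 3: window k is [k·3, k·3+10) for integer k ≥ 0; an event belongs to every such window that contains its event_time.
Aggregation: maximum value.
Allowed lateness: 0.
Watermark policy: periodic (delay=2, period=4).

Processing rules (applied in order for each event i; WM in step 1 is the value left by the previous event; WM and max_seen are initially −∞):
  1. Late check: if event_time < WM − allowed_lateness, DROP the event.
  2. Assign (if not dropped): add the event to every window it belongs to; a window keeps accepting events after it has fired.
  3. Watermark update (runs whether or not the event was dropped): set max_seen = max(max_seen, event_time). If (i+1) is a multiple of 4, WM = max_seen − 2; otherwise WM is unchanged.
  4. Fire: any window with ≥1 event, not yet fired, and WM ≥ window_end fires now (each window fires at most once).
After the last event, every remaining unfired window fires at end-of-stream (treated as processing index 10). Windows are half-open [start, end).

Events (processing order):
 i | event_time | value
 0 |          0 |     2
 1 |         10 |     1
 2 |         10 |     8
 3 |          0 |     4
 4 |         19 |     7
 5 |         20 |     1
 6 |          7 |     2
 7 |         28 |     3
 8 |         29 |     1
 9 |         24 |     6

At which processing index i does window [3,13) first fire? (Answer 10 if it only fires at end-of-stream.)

i=0 t=0 v=2: → [0,10); WM=−∞
i=1 t=10 v=1: → [9,19),[6,16),[3,13); WM=−∞
i=2 t=10 v=8: → [9,19),[6,16),[3,13); WM=−∞
i=3 t=0 v=4: → [0,10); WM=8
i=4 t=19 v=7: → [18,28),[15,25),[12,22); WM=8
i=5 t=20 v=1: → [18,28),[15,25),[12,22); WM=8
i=6 t=7 v=2: DROP (t<8-0); WM=8
i=7 t=28 v=3: → [27,37),[24,34),[21,31); WM=26; [0,10) fires=4 [3,13) fires=8 [6,16) fires=8 [9,19) fires=8 [12,22) fires=7 [15,25) fires=7
i=8 t=29 v=1: → [27,37),[24,34),[21,31); WM=26
i=9 t=24 v=6: DROP (t<26-0); WM=26

7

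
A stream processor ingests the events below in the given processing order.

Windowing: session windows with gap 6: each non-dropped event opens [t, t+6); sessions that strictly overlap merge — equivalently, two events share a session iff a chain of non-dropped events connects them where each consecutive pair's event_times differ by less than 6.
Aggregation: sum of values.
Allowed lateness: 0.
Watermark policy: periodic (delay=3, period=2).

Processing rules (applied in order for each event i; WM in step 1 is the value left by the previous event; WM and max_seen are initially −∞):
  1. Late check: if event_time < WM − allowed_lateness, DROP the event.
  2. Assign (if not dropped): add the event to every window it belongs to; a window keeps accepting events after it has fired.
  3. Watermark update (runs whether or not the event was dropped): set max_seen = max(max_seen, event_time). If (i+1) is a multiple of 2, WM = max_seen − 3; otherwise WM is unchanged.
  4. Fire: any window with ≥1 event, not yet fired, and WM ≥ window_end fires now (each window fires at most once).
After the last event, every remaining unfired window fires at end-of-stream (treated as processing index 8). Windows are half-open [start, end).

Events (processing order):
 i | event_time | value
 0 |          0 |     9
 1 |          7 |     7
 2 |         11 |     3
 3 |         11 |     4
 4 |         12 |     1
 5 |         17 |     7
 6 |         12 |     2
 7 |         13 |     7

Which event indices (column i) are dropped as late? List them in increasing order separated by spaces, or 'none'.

6 7

i=0 t=0 v=9: → [0,6); WM=−∞
i=1 t=7 v=7: → [7,13); WM=4
i=2 t=11 v=3: → [7,17); WM=4
i=3 t=11 v=4: → [7,17); WM=8
i=4 t=12 v=1: → [7,18); WM=8
i=5 t=17 v=7: → [7,23); WM=14
i=6 t=12 v=2: DROP (t<14-0); WM=14
i=7 t=13 v=7: DROP (t<14-0); WM=14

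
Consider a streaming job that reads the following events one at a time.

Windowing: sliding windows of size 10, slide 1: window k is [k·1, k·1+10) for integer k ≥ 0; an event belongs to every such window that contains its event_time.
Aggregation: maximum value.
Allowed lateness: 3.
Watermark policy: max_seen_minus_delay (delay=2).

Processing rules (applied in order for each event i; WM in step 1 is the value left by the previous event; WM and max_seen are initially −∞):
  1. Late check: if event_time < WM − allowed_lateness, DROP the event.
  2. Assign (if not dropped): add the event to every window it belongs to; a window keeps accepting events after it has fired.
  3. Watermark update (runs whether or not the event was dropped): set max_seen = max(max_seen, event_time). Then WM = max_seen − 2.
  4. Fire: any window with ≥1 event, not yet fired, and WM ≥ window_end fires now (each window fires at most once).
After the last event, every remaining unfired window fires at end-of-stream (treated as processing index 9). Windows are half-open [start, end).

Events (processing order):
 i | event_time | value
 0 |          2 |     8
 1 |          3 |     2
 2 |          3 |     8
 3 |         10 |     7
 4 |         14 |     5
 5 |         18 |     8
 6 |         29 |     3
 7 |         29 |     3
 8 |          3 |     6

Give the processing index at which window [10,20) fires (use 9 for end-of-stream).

i=0 t=2 v=8: → [2,12),[1,11),[0,10); WM=0
i=1 t=3 v=2: → [3,13),[2,12),[1,11),[0,10); WM=1
i=2 t=3 v=8: → [3,13),[2,12),[1,11),[0,10); WM=1
i=3 t=10 v=7: → [10,20),[9,19),[8,18),[7,17),[6,16),[5,15),[4,14),[3,13),[2,12),[1,11); WM=8
i=4 t=14 v=5: → [14,24),[13,23),[12,22),[11,21),[10,20),[9,19),[8,18),[7,17),[6,16),[5,15); WM=12; [0,10) fires=8 [1,11) fires=8 [2,12) fires=8
i=5 t=18 v=8: → [18,28),[17,27),[16,26),[15,25),[14,24),[13,23),[12,22),[11,21),[10,20),[9,19); WM=16; [3,13) fires=8 [4,14) fires=7 [5,15) fires=7 [6,16) fires=7
i=6 t=29 v=3: → [29,39),[28,38),[27,37),[26,36),[25,35),[24,34),[23,33),[22,32),[21,31),[20,30); WM=27; [7,17) fires=7 [8,18) fires=7 [9,19) fires=8 [10,20) fires=8 [11,21) fires=8 [12,22) fires=8 [13,23) fires=8 [14,24) fires=8 [15,25) fires=8 [16,26) fires=8 [17,27) fires=8
i=7 t=29 v=3: → [29,39),[28,38),[27,37),[26,36),[25,35),[24,34),[23,33),[22,32),[21,31),[20,30); WM=27
i=8 t=3 v=6: DROP (t<27-3); WM=27

6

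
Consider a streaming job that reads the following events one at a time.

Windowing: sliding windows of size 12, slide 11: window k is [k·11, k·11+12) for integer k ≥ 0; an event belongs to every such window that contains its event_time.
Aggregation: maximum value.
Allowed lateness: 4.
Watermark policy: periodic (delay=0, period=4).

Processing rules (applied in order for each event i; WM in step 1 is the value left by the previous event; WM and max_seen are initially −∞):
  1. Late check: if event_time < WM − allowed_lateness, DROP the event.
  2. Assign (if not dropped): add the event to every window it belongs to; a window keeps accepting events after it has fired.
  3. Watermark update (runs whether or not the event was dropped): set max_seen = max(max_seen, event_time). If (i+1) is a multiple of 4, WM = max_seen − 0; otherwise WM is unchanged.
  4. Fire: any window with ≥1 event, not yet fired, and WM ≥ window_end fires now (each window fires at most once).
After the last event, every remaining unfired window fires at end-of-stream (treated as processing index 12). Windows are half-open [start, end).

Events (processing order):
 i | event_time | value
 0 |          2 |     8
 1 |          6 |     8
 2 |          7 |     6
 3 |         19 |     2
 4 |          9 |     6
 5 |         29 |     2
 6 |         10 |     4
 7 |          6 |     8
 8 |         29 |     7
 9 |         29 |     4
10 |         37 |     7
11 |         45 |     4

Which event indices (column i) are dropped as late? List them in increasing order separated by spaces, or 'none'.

4 6 7

i=0 t=2 v=8: → [0,12); WM=−∞
i=1 t=6 v=8: → [0,12); WM=−∞
i=2 t=7 v=6: → [0,12); WM=−∞
i=3 t=19 v=2: → [11,23); WM=19; [0,12) fires=8
i=4 t=9 v=6: DROP (t<19-4); WM=19
i=5 t=29 v=2: → [22,34); WM=19
i=6 t=10 v=4: DROP (t<19-4); WM=19
i=7 t=6 v=8: DROP (t<19-4); WM=29; [11,23) fires=2
i=8 t=29 v=7: → [22,34); WM=29
i=9 t=29 v=4: → [22,34); WM=29
i=10 t=37 v=7: → [33,45); WM=29
i=11 t=45 v=4: → [44,56); WM=45; [22,34) fires=7 [33,45) fires=7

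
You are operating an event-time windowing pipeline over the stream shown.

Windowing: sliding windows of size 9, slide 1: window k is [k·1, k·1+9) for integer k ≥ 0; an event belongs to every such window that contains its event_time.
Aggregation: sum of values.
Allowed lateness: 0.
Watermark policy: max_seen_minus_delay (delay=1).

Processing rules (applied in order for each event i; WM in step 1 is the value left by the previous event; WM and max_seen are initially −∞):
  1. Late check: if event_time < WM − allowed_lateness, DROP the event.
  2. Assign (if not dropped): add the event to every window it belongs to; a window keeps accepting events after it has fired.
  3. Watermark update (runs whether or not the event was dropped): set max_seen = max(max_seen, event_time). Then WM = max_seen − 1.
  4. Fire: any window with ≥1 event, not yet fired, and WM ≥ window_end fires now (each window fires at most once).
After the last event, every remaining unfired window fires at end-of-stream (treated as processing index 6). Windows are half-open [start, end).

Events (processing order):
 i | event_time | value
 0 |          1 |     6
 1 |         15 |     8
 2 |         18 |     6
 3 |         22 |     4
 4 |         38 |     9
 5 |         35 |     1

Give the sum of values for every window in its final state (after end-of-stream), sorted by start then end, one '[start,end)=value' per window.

i=0 t=1 v=6: → [1,10),[0,9); WM=0
i=1 t=15 v=8: → [15,24),[14,23),[13,22),[12,21),[11,20),[10,19),[9,18),[8,17),[7,16); WM=14; [0,9) fires=6 [1,10) fires=6
i=2 t=18 v=6: → [18,27),[17,26),[16,25),[15,24),[14,23),[13,22),[12,21),[11,20),[10,19); WM=17; [7,16) fires=8 [8,17) fires=8
i=3 t=22 v=4: → [22,31),[21,30),[20,29),[19,28),[18,27),[17,26),[16,25),[15,24),[14,23); WM=21; [9,18) fires=8 [10,19) fires=14 [11,20) fires=14 [12,21) fires=14
i=4 t=38 v=9: → [38,47),[37,46),[36,45),[35,44),[34,43),[33,42),[32,41),[31,40),[30,39); WM=37; [13,22) fires=14 [14,23) fires=18 [15,24) fires=18 [16,25) fires=10 [17,26) fires=10 [18,27) fires=10 [19,28) fires=4 [20,29) fires=4 [21,30) fires=4 [22,31) fires=4
i=5 t=35 v=1: DROP (t<37-0); WM=37

[0,9)=6 [1,10)=6 [7,16)=8 [8,17)=8 [9,18)=8 [10,19)=14 [11,20)=14 [12,21)=14 [13,22)=14 [14,23)=18 [15,24)=18 [16,25)=10 [17,26)=10 [18,27)=10 [19,28)=4 [20,29)=4 [21,30)=4 [22,31)=4 [30,39)=9 [31,40)=9 [32,41)=9 [33,42)=9 [34,43)=9 [35,44)=9 [36,45)=9 [37,46)=9 [38,47)=9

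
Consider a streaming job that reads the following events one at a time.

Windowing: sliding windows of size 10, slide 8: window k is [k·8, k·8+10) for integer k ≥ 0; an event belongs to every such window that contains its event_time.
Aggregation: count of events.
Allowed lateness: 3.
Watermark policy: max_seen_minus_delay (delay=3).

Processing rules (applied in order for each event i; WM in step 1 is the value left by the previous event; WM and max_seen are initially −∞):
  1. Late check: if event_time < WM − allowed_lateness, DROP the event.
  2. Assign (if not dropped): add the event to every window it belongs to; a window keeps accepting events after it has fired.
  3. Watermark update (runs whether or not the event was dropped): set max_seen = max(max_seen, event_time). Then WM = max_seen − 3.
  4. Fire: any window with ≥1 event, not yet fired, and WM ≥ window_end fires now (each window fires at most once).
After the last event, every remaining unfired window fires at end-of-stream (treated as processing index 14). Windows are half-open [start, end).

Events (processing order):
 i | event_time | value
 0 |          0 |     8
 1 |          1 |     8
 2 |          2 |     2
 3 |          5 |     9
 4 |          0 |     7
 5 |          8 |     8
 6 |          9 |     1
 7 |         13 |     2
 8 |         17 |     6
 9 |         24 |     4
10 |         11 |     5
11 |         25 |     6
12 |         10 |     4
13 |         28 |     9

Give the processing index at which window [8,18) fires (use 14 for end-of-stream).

9

i=0 t=0 v=8: → [0,10); WM=-3
i=1 t=1 v=8: → [0,10); WM=-2
i=2 t=2 v=2: → [0,10); WM=-1
i=3 t=5 v=9: → [0,10); WM=2
i=4 t=0 v=7: → [0,10); WM=2
i=5 t=8 v=8: → [8,18),[0,10); WM=5
i=6 t=9 v=1: → [8,18),[0,10); WM=6
i=7 t=13 v=2: → [8,18); WM=10; [0,10) fires=7
i=8 t=17 v=6: → [16,26),[8,18); WM=14
i=9 t=24 v=4: → [24,34),[16,26); WM=21; [8,18) fires=4
i=10 t=11 v=5: DROP (t<21-3); WM=21
i=11 t=25 v=6: → [24,34),[16,26); WM=22
i=12 t=10 v=4: DROP (t<22-3); WM=22
i=13 t=28 v=9: → [24,34); WM=25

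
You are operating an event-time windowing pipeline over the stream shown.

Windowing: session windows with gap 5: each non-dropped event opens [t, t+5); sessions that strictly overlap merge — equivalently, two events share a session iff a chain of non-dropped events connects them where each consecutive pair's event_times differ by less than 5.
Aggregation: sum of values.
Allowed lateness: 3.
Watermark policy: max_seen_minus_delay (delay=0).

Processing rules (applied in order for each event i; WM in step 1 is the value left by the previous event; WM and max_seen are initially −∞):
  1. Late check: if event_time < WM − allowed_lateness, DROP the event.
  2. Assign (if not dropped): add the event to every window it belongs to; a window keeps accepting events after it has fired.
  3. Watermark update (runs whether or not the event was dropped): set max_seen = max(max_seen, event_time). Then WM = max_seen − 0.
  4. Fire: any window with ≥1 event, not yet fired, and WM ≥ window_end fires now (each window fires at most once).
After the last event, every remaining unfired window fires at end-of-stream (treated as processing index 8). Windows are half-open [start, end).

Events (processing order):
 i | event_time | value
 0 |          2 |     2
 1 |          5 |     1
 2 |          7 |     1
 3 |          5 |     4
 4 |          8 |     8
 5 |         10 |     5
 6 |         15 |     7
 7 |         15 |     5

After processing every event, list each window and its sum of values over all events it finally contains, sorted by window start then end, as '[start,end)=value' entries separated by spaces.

[2,15)=21 [15,20)=12

i=0 t=2 v=2: → [2,7); WM=2
i=1 t=5 v=1: → [2,10); WM=5
i=2 t=7 v=1: → [2,12); WM=7
i=3 t=5 v=4: → [2,12); WM=7
i=4 t=8 v=8: → [2,13); WM=8
i=5 t=10 v=5: → [2,15); WM=10
i=6 t=15 v=7: → [15,20); WM=15
i=7 t=15 v=5: → [15,20); WM=15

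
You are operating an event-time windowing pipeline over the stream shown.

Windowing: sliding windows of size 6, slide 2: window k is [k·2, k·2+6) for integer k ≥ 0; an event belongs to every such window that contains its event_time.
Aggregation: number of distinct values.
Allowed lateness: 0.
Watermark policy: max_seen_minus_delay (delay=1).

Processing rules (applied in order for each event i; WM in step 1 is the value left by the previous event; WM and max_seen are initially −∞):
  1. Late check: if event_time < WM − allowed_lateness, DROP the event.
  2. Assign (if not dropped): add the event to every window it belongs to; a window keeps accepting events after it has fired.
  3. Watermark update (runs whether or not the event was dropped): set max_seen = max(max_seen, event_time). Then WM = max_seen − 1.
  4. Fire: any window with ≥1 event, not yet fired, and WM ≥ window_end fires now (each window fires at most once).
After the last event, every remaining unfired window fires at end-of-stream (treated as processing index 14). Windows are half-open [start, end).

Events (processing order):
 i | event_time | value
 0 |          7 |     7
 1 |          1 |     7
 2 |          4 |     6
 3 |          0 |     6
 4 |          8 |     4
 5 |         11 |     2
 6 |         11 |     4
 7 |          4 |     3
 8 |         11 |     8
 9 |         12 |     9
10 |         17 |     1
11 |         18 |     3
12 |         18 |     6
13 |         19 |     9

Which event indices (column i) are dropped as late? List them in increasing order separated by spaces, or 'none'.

1 2 3 7

i=0 t=7 v=7: → [6,12),[4,10),[2,8); WM=6
i=1 t=1 v=7: DROP (t<6-0); WM=6
i=2 t=4 v=6: DROP (t<6-0); WM=6
i=3 t=0 v=6: DROP (t<6-0); WM=6
i=4 t=8 v=4: → [8,14),[6,12),[4,10); WM=7
i=5 t=11 v=2: → [10,16),[8,14),[6,12); WM=10; [2,8) fires=1 [4,10) fires=2
i=6 t=11 v=4: → [10,16),[8,14),[6,12); WM=10
i=7 t=4 v=3: DROP (t<10-0); WM=10
i=8 t=11 v=8: → [10,16),[8,14),[6,12); WM=10
i=9 t=12 v=9: → [12,18),[10,16),[8,14); WM=11
i=10 t=17 v=1: → [16,22),[14,20),[12,18); WM=16; [6,12) fires=4 [8,14) fires=4 [10,16) fires=4
i=11 t=18 v=3: → [18,24),[16,22),[14,20); WM=17
i=12 t=18 v=6: → [18,24),[16,22),[14,20); WM=17
i=13 t=19 v=9: → [18,24),[16,22),[14,20); WM=18; [12,18) fires=2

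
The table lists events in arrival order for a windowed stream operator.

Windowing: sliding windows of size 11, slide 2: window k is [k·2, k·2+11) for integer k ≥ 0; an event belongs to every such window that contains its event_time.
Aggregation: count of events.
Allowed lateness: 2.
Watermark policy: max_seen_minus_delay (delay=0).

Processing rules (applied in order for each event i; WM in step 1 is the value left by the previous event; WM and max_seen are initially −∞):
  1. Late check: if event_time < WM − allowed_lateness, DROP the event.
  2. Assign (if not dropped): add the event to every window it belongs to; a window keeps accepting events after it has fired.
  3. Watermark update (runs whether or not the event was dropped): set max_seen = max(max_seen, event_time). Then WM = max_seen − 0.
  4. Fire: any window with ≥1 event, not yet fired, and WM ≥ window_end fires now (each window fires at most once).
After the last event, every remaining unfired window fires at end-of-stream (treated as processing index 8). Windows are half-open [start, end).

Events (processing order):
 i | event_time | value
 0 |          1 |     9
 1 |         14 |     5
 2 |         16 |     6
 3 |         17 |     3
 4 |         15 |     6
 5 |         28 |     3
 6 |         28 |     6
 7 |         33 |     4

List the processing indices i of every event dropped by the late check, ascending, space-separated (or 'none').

i=0 t=1 v=9: → [0,11); WM=1
i=1 t=14 v=5: → [14,25),[12,23),[10,21),[8,19),[6,17),[4,15); WM=14; [0,11) fires=1
i=2 t=16 v=6: → [16,27),[14,25),[12,23),[10,21),[8,19),[6,17); WM=16; [4,15) fires=1
i=3 t=17 v=3: → [16,27),[14,25),[12,23),[10,21),[8,19); WM=17; [6,17) fires=2
i=4 t=15 v=6: → [14,25),[12,23),[10,21),[8,19),[6,17); WM=17
i=5 t=28 v=3: → [28,39),[26,37),[24,35),[22,33),[20,31),[18,29); WM=28; [8,19) fires=4 [10,21) fires=4 [12,23) fires=4 [14,25) fires=4 [16,27) fires=2
i=6 t=28 v=6: → [28,39),[26,37),[24,35),[22,33),[20,31),[18,29); WM=28
i=7 t=33 v=4: → [32,43),[30,41),[28,39),[26,37),[24,35); WM=33; [18,29) fires=2 [20,31) fires=2 [22,33) fires=2

none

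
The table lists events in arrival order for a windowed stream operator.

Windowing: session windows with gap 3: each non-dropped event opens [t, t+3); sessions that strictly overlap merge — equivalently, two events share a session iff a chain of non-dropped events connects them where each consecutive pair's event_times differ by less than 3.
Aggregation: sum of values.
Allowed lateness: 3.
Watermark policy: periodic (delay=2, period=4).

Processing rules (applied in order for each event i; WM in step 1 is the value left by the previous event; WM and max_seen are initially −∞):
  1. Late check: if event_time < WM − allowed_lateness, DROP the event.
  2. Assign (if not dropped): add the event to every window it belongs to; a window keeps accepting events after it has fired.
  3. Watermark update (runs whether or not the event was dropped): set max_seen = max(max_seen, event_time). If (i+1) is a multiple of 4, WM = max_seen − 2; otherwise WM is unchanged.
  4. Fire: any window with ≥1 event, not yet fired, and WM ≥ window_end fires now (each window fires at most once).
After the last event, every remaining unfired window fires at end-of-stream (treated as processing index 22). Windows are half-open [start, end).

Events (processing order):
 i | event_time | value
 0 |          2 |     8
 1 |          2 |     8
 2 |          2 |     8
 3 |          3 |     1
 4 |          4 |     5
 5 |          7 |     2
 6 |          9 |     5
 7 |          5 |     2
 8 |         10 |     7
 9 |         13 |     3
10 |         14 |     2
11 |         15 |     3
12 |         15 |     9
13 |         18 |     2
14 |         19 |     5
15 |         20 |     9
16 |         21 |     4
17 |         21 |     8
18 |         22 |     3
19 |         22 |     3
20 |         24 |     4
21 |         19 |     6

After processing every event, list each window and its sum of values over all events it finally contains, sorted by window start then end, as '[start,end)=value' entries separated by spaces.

i=0 t=2 v=8: → [2,5); WM=−∞
i=1 t=2 v=8: → [2,5); WM=−∞
i=2 t=2 v=8: → [2,5); WM=−∞
i=3 t=3 v=1: → [2,6); WM=1
i=4 t=4 v=5: → [2,7); WM=1
i=5 t=7 v=2: → [7,10); WM=1
i=6 t=9 v=5: → [7,12); WM=1
i=7 t=5 v=2: → [2,12); WM=7
i=8 t=10 v=7: → [2,13); WM=7
i=9 t=13 v=3: → [13,16); WM=7
i=10 t=14 v=2: → [13,17); WM=7
i=11 t=15 v=3: → [13,18); WM=13
i=12 t=15 v=9: → [13,18); WM=13
i=13 t=18 v=2: → [18,21); WM=13
i=14 t=19 v=5: → [18,22); WM=13
i=15 t=20 v=9: → [18,23); WM=18
i=16 t=21 v=4: → [18,24); WM=18
i=17 t=21 v=8: → [18,24); WM=18
i=18 t=22 v=3: → [18,25); WM=18
i=19 t=22 v=3: → [18,25); WM=20
i=20 t=24 v=4: → [18,27); WM=20
i=21 t=19 v=6: → [18,27); WM=20

[2,13)=46 [13,18)=17 [18,27)=44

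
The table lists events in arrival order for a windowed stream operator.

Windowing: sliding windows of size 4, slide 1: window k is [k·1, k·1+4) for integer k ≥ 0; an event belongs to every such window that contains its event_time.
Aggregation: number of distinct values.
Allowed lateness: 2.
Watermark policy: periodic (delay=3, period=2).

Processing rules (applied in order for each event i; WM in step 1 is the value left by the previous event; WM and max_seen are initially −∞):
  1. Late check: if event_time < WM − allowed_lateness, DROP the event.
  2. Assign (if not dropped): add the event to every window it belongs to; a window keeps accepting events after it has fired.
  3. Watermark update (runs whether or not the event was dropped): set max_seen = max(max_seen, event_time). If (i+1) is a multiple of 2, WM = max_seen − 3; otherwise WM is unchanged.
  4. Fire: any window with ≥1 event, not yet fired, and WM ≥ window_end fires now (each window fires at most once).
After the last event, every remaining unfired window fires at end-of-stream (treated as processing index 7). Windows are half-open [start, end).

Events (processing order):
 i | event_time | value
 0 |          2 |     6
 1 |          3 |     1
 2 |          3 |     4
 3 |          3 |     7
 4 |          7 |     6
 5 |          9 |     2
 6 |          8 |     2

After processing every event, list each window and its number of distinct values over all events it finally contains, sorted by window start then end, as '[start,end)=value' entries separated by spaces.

i=0 t=2 v=6: → [2,6),[1,5),[0,4); WM=−∞
i=1 t=3 v=1: → [3,7),[2,6),[1,5),[0,4); WM=0
i=2 t=3 v=4: → [3,7),[2,6),[1,5),[0,4); WM=0
i=3 t=3 v=7: → [3,7),[2,6),[1,5),[0,4); WM=0
i=4 t=7 v=6: → [7,11),[6,10),[5,9),[4,8); WM=0
i=5 t=9 v=2: → [9,13),[8,12),[7,11),[6,10); WM=6; [0,4) fires=4 [1,5) fires=4 [2,6) fires=4
i=6 t=8 v=2: → [8,12),[7,11),[6,10),[5,9); WM=6

[0,4)=4 [1,5)=4 [2,6)=4 [3,7)=3 [4,8)=1 [5,9)=2 [6,10)=2 [7,11)=2 [8,12)=1 [9,13)=1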